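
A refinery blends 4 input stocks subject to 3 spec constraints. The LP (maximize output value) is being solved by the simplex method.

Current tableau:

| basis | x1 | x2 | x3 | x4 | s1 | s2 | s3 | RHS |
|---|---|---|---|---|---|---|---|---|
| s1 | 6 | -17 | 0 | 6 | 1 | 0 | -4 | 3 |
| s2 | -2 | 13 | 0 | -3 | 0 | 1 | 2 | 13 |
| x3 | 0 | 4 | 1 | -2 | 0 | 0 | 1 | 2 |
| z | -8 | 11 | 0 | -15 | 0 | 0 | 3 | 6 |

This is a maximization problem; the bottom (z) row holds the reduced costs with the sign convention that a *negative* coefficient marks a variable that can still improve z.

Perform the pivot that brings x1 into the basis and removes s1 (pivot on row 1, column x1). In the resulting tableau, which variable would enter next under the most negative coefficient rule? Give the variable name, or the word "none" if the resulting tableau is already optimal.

Pivot element 6. New z-row = old z-row − (-8)·(row 1/6).
Updated z-row coefficients: x1: 0, x2: -35/3, x3: 0, x4: -7, s1: 4/3, s2: 0, s3: -7/3.
The most negative is -35/3 in column x2, so x2 would enter next.

x2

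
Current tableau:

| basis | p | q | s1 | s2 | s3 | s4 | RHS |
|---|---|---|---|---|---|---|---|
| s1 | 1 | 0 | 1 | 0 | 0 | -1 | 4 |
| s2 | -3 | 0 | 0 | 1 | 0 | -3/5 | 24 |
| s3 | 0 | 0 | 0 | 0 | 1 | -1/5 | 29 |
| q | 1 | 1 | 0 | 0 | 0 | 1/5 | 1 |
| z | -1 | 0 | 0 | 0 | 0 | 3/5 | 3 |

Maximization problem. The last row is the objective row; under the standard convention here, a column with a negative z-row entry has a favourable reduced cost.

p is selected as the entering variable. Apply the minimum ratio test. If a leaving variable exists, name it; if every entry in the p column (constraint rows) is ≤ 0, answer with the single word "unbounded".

q

Ratios: row 1 (s1): 4/1 = 4; row 2 (s2): entry -3 ≤ 0, skip; row 3 (s3): entry 0 ≤ 0, skip; row 4 (q): 1/1 = 1.
Minimum ratio is in the q row, so q leaves.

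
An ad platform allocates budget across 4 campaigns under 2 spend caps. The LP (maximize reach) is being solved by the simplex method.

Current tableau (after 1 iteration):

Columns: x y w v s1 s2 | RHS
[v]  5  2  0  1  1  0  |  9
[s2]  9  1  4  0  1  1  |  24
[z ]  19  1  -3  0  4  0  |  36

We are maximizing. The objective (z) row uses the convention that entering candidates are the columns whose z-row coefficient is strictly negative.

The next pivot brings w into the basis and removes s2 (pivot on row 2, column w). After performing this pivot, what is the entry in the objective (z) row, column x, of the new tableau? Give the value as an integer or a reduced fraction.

103/4

Pivot element is row 2, column w: 4.
Normalize row 2: new (row 2, x) = 9/4 = 9/4.
z-row ← z-row − (-3)·(new row 2): 19 − (-3)·(9/4) = 103/4.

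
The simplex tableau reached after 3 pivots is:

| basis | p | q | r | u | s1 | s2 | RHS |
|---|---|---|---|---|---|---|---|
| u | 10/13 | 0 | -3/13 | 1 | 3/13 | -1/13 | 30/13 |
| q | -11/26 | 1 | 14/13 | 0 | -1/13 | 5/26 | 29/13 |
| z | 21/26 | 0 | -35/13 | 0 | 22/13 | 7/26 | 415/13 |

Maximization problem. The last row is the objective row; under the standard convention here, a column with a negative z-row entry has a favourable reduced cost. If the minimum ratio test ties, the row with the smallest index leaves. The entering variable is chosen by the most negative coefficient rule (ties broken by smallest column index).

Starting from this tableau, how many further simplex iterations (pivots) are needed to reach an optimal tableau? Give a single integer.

pivot: r in, q out → z = 75/2
pivot: p in, u out → z = 732/19
No improving column remains; optimal.

2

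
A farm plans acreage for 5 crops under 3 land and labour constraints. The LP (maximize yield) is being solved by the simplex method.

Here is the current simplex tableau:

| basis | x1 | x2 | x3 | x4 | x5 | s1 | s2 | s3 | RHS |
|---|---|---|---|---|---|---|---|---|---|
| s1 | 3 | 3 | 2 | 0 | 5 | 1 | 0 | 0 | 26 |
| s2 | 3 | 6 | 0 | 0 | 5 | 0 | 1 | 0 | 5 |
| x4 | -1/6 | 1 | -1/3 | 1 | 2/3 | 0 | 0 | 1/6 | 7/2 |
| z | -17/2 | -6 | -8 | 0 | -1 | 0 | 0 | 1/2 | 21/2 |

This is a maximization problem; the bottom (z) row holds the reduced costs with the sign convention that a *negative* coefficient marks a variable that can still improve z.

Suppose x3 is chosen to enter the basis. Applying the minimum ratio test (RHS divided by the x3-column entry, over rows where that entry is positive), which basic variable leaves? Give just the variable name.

s1

Ratios: row 1 (s1): 26/2 = 13; row 2 (s2): entry 0 ≤ 0, skip; row 3 (x4): entry -1/3 ≤ 0, skip.
Minimum ratio 13 is in the s1 row, so s1 leaves.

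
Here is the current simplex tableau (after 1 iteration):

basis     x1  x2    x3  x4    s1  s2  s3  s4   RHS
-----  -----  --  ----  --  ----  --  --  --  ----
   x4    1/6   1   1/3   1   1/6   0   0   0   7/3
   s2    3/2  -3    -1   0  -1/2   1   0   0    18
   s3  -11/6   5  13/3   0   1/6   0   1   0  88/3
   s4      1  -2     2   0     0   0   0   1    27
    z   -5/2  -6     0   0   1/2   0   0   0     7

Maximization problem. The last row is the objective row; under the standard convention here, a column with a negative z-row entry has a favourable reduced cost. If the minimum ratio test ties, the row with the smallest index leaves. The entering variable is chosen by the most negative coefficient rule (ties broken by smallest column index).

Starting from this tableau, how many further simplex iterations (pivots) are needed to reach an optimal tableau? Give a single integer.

pivot: x2 in, x4 out → z = 21
pivot: x1 in, s2 out → z = 159/4
No improving column remains; optimal.

2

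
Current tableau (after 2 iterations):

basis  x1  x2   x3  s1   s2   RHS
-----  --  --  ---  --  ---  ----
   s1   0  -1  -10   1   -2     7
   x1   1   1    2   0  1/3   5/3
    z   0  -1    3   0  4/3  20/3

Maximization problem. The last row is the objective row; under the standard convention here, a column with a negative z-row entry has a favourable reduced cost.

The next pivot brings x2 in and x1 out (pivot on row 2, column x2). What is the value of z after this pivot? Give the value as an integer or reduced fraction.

Minimum ratio for x2: (5/3)/1 = 5/3.
z changes by −(z-row coeff of x2)·ratio = −(-1)·(5/3) = 5/3.
New z = 20/3 + (5/3) = 25/3.

25/3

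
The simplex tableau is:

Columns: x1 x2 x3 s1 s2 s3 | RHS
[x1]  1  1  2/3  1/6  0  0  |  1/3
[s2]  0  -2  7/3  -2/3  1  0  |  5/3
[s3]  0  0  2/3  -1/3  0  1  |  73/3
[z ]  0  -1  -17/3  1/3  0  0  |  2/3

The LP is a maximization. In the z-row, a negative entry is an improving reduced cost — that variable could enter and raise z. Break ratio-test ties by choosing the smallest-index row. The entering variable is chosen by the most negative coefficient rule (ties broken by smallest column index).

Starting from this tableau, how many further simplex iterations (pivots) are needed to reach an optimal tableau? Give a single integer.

1

pivot: x3 in, x1 out → z = 7/2
No improving column remains; optimal.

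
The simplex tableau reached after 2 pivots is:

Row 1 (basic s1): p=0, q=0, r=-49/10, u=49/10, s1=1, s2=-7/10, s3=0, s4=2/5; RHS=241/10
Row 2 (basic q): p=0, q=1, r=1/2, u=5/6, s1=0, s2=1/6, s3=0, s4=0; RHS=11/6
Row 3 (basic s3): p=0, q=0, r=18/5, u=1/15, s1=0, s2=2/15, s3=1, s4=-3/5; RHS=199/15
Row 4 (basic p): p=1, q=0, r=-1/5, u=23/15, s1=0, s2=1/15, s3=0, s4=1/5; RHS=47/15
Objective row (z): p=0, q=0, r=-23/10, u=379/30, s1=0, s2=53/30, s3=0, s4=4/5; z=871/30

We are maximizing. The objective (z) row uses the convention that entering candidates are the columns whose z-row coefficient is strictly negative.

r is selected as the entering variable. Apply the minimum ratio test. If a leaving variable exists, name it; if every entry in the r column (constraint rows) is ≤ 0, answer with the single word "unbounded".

q

Ratios: row 1 (s1): entry -49/10 ≤ 0, skip; row 2 (q): (11/6)/(1/2) = 11/3; row 3 (s3): (199/15)/(18/5) = 199/54; row 4 (p): entry -1/5 ≤ 0, skip.
Minimum ratio is in the q row, so q leaves.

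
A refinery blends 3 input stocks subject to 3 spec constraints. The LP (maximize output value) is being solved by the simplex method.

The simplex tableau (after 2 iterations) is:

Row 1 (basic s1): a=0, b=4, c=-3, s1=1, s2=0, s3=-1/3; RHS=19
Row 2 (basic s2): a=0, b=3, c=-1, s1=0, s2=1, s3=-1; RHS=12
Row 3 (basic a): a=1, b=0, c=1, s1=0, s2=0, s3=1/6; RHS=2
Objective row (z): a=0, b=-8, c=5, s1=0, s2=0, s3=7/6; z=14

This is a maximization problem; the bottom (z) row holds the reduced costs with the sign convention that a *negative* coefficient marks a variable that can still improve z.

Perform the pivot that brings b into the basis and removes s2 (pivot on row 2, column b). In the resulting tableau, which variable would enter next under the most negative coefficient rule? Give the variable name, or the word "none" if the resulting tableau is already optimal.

s3

Pivot element 3. New z-row = old z-row − (-8)·(row 2/3).
Updated z-row coefficients: a: 0, b: 0, c: 7/3, s1: 0, s2: 8/3, s3: -3/2.
The most negative is -3/2 in column s3, so s3 would enter next.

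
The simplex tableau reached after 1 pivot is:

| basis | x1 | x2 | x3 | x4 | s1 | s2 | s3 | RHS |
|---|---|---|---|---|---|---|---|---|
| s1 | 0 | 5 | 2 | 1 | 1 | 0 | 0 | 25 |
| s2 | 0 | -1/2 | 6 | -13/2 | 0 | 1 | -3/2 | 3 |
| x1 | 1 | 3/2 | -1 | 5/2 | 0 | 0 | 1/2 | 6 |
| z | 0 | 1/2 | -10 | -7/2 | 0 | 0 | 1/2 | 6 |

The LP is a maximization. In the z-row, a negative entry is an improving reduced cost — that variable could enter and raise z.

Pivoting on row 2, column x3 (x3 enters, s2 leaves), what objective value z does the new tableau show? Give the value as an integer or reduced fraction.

11

Minimum ratio for x3: 3/6 = 1/2.
z changes by −(z-row coeff of x3)·ratio = −(-10)·(1/2) = 5.
New z = 6 + 5 = 11.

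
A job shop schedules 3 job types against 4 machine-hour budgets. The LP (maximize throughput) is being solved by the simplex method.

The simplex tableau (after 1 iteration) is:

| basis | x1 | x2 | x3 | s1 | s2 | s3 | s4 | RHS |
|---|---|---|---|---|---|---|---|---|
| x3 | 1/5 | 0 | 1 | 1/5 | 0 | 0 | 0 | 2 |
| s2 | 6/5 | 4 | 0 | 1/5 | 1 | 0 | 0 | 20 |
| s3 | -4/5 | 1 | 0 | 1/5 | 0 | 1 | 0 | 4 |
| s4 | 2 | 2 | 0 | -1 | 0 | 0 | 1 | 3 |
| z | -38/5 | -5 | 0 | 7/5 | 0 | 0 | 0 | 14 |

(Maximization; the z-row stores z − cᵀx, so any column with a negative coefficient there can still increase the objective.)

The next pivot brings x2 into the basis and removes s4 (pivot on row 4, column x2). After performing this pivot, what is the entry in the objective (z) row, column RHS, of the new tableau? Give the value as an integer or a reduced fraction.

43/2

Pivot element is row 4, column x2: 2.
Normalize row 4: new (row 4, RHS) = 3/2 = 3/2.
z-row ← z-row − (-5)·(new row 4): 14 − (-5)·(3/2) = 43/2.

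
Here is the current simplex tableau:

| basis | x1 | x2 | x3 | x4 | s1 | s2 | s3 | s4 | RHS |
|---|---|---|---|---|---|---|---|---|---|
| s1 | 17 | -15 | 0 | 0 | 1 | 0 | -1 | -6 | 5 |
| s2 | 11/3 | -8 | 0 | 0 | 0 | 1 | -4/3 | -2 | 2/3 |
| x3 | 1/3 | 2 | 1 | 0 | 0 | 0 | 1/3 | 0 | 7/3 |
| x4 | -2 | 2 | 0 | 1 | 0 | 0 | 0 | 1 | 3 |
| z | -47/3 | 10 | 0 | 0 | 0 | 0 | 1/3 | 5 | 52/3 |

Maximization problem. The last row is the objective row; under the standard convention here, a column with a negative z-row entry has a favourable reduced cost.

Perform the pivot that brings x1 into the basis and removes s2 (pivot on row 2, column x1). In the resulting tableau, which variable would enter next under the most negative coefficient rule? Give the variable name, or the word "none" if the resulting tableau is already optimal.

x2

Pivot element 11/3. New z-row = old z-row − (-47/3)·(row 2/(11/3)).
Updated z-row coefficients: x1: 0, x2: -266/11, x3: 0, x4: 0, s1: 0, s2: 47/11, s3: -59/11, s4: -39/11.
The most negative is -266/11 in column x2, so x2 would enter next.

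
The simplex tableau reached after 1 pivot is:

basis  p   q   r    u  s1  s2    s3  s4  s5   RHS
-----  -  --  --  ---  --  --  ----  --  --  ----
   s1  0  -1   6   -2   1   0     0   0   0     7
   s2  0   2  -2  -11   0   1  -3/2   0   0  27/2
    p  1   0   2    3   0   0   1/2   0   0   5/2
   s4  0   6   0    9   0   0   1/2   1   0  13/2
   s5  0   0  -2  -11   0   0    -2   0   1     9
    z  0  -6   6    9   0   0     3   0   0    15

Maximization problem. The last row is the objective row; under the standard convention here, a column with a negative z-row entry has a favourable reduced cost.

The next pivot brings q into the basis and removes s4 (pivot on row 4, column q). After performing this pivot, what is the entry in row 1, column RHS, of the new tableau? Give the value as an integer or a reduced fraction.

Pivot element is row 4, column q: 6.
Normalize row 4: new (row 4, RHS) = (13/2)/6 = 13/12.
row 1 ← row 1 − (-1)·(new row 4): 7 − (-1)·(13/12) = 97/12.

97/12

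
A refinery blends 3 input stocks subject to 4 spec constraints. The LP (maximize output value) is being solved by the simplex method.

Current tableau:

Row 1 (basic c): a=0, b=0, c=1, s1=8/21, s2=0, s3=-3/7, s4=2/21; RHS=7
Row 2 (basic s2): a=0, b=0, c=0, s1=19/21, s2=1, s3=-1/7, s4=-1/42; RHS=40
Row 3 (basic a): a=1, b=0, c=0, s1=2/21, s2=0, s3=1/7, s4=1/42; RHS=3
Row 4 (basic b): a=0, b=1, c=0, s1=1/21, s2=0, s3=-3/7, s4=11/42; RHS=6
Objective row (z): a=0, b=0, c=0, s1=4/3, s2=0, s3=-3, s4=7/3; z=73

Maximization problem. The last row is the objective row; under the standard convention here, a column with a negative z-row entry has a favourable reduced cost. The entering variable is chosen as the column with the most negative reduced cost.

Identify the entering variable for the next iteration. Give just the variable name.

Objective-row coefficients: a: 0, b: 0, c: 0, s1: 4/3, s2: 0, s3: -3, s4: 7/3.
The most negative is -3 in column s3, so s3 enters.

s3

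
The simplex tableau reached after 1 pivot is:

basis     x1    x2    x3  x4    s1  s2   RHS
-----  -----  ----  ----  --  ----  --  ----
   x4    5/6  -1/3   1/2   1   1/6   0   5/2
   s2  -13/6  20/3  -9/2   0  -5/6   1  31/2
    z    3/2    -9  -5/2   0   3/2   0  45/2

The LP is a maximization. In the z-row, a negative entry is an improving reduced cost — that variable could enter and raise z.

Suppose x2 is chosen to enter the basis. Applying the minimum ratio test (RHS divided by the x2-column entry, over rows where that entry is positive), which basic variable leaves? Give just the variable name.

s2

Ratios: row 1 (x4): entry -1/3 ≤ 0, skip; row 2 (s2): (31/2)/(20/3) = 93/40.
Minimum ratio 93/40 is in the s2 row, so s2 leaves.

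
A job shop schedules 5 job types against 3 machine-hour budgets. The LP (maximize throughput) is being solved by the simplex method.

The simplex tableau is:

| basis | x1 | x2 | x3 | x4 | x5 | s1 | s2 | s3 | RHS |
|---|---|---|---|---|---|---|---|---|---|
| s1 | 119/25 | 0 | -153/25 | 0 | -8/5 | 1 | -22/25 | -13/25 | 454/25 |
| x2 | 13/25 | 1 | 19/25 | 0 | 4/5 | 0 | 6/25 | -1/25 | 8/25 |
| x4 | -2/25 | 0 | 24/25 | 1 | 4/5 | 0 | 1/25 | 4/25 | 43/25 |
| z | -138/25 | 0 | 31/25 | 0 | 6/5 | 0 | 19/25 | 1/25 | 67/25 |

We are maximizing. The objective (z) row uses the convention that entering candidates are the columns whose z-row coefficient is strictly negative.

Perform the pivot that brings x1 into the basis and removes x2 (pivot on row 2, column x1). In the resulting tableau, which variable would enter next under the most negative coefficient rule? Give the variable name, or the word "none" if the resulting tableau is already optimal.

s3

Pivot element 13/25. New z-row = old z-row − (-138/25)·(row 2/(13/25)).
Updated z-row coefficients: x1: 0, x2: 138/13, x3: 121/13, x4: 0, x5: 126/13, s1: 0, s2: 43/13, s3: -5/13.
The most negative is -5/13 in column s3, so s3 would enter next.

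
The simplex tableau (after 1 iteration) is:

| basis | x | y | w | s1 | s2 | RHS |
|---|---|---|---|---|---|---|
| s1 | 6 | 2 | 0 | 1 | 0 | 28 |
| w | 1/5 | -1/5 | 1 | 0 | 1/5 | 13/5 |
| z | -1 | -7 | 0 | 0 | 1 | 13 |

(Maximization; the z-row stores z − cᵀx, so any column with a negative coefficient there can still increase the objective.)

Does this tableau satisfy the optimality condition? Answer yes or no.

no

Column x has objective-row coefficient -1, which is negative; an improving pivot exists, so not yet optimal.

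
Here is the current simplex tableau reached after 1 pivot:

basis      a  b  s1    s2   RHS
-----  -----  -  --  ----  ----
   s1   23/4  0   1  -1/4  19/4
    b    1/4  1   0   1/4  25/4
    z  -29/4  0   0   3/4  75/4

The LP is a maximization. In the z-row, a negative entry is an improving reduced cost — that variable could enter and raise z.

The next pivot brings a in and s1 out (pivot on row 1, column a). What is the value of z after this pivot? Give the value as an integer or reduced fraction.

Minimum ratio for a: (19/4)/(23/4) = 19/23.
z changes by −(z-row coeff of a)·ratio = −(-29/4)·(19/23) = 551/92.
New z = 75/4 + (551/92) = 569/23.

569/23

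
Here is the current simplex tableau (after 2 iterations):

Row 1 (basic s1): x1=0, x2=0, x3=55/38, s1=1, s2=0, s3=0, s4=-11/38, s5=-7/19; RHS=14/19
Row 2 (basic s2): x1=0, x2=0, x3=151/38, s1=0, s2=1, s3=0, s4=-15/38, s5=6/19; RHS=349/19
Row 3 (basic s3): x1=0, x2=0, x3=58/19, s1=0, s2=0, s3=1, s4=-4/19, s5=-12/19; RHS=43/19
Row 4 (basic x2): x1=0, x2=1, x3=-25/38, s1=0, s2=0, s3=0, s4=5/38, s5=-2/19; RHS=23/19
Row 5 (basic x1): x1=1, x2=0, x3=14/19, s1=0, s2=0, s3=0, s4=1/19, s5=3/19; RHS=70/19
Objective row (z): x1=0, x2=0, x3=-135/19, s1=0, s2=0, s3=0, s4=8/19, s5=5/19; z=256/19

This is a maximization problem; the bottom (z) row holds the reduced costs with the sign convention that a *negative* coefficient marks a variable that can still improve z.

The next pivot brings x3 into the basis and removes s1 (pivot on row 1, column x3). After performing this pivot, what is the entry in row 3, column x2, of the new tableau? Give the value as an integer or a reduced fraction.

Pivot element is row 1, column x3: 55/38.
Normalize row 1: new (row 1, x2) = 0/(55/38) = 0.
row 3 ← row 3 − (58/19)·(new row 1): 0 − (58/19)·0 = 0.

0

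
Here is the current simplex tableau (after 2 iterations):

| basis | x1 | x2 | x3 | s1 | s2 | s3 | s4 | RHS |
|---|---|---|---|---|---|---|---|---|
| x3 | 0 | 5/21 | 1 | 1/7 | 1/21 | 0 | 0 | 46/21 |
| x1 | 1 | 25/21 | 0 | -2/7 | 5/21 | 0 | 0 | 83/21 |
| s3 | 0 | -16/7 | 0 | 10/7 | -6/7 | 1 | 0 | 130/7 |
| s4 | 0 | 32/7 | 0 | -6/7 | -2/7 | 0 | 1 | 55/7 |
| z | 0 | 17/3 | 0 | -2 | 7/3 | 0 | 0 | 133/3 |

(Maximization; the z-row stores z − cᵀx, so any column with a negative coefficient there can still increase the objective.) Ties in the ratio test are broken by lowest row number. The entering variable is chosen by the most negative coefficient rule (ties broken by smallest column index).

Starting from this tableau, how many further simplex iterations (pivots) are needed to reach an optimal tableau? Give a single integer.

pivot: s1 in, s3 out → z = 211/3
No improving column remains; optimal.

1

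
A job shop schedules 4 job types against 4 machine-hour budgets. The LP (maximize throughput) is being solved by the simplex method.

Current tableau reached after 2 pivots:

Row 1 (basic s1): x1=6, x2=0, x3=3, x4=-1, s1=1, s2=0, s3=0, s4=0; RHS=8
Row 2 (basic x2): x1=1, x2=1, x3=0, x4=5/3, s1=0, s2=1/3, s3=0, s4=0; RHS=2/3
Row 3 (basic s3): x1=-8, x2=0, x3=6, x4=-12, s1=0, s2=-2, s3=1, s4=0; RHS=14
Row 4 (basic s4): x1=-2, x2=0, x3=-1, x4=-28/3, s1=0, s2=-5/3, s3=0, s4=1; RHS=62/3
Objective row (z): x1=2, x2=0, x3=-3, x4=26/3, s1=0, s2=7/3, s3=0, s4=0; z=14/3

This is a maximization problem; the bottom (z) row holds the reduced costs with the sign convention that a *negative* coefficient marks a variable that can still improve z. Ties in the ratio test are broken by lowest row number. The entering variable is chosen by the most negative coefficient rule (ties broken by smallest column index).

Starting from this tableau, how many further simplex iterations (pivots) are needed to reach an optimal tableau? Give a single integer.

pivot: x3 in, s3 out → z = 35/3
pivot: x1 in, s1 out → z = 178/15
No improving column remains; optimal.

2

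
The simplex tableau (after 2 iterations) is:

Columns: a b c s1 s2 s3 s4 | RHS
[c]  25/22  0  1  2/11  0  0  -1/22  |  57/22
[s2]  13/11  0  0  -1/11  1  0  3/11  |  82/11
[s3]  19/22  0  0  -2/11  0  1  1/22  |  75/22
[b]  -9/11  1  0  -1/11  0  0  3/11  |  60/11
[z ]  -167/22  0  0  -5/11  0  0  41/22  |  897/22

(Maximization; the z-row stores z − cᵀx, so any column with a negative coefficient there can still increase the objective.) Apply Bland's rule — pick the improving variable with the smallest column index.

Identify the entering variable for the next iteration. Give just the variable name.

Objective-row coefficients: a: -167/22, b: 0, c: 0, s1: -5/11, s2: 0, s3: 0, s4: 41/22.
Improving columns: a, s1. Bland's rule picks the smallest column index → a.

a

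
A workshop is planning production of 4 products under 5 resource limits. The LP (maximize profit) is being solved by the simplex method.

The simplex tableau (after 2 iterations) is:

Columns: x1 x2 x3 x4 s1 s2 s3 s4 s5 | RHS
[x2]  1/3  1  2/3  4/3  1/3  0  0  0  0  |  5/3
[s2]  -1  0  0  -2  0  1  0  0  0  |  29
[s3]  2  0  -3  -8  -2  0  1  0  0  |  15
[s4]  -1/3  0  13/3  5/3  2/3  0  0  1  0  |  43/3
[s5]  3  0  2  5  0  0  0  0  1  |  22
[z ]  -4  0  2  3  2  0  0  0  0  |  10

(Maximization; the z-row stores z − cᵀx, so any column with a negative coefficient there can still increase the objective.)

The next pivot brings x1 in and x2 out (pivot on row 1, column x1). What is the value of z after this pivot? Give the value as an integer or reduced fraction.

Minimum ratio for x1: (5/3)/(1/3) = 5.
z changes by −(z-row coeff of x1)·ratio = −(-4)·5 = 20.
New z = 10 + 20 = 30.

30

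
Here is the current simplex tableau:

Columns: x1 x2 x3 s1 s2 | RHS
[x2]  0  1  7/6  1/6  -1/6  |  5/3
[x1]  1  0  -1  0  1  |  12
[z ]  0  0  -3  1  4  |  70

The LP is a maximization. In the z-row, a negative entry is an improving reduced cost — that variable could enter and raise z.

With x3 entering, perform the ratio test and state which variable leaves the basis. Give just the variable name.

Ratios: row 1 (x2): (5/3)/(7/6) = 10/7; row 2 (x1): entry -1 ≤ 0, skip.
Minimum ratio 10/7 is in the x2 row, so x2 leaves.

x2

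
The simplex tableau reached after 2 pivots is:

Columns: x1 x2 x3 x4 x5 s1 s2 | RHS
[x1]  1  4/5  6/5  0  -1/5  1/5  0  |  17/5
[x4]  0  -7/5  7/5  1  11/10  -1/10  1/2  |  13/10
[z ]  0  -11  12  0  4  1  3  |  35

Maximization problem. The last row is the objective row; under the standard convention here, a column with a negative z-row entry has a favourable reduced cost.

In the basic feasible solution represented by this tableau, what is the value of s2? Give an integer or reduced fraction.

0

s2 is nonbasic (not in the basis column), so its value in the current BFS is 0.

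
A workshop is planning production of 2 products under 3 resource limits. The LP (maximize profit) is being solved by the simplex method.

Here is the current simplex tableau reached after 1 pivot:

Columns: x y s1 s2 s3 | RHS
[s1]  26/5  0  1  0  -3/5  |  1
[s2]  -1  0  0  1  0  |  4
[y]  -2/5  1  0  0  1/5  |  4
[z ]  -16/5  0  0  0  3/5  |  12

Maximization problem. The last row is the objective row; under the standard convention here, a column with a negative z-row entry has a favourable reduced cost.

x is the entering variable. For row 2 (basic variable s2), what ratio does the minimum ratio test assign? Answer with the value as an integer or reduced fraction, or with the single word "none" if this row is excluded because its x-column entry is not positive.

none

The x entry in row 2 is -1 ≤ 0, so this row gives no ratio.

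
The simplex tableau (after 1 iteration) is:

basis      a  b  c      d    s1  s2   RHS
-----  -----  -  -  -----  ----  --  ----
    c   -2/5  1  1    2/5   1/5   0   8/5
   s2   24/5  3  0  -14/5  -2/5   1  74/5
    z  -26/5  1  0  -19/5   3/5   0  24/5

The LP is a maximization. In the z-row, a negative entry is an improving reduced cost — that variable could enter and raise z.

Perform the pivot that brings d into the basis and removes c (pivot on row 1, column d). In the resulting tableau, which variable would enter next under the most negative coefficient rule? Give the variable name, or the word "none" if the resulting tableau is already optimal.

a

Pivot element 2/5. New z-row = old z-row − (-19/5)·(row 1/(2/5)).
Updated z-row coefficients: a: -9, b: 21/2, c: 19/2, d: 0, s1: 5/2, s2: 0.
The most negative is -9 in column a, so a would enter next.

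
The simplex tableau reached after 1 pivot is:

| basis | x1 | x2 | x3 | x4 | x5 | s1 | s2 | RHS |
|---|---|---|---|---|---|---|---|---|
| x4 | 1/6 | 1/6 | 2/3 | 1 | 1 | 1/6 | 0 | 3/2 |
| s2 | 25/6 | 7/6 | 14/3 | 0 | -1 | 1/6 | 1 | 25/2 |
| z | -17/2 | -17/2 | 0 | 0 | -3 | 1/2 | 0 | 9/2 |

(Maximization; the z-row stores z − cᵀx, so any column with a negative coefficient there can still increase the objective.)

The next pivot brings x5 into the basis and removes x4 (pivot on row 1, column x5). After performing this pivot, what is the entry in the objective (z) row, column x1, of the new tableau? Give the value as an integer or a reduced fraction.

Pivot element is row 1, column x5: 1.
Normalize row 1: new (row 1, x1) = (1/6)/1 = 1/6.
z-row ← z-row − (-3)·(new row 1): -17/2 − (-3)·(1/6) = -8.

-8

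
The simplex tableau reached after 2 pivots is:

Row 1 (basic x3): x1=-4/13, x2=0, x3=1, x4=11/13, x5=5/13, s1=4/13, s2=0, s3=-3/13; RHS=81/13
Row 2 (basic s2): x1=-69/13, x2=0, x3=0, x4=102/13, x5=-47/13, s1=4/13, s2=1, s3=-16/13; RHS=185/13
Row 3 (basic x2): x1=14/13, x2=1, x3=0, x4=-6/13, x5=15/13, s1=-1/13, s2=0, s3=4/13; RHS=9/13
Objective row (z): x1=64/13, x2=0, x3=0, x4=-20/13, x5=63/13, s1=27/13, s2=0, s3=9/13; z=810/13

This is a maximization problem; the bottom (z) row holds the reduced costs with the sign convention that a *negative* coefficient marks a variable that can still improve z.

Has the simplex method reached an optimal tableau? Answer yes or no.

Column x4 has objective-row coefficient -20/13, which is negative; an improving pivot exists, so not yet optimal.

no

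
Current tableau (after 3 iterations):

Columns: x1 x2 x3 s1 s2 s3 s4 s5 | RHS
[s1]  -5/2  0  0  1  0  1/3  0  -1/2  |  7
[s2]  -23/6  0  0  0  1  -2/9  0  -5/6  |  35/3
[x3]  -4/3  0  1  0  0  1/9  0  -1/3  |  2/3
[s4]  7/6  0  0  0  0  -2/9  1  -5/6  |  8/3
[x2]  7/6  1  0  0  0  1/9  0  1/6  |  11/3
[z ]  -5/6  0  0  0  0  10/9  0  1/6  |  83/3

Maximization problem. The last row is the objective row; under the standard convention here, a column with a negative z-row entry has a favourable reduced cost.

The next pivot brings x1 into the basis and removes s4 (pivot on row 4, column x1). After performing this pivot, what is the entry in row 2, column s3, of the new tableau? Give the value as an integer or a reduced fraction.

Pivot element is row 4, column x1: 7/6.
Normalize row 4: new (row 4, s3) = (-2/9)/(7/6) = -4/21.
row 2 ← row 2 − (-23/6)·(new row 4): -2/9 − (-23/6)·(-4/21) = -20/21.

-20/21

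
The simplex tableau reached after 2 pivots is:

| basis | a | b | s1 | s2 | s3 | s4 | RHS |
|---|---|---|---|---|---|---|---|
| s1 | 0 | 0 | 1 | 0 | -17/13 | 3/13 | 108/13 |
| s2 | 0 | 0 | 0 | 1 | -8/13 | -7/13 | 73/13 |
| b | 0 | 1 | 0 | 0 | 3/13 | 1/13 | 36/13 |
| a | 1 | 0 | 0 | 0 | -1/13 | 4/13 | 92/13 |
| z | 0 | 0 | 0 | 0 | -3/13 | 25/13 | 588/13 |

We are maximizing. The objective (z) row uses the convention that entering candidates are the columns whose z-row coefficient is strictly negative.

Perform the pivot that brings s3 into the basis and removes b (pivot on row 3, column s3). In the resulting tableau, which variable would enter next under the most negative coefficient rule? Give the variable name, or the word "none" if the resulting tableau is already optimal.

Pivot element 3/13. New z-row = old z-row − (-3/13)·(row 3/(3/13)).
Updated z-row coefficients: a: 0, b: 1, s1: 0, s2: 0, s3: 0, s4: 2.
No coefficient is strictly negative; the tableau after this pivot is optimal.

none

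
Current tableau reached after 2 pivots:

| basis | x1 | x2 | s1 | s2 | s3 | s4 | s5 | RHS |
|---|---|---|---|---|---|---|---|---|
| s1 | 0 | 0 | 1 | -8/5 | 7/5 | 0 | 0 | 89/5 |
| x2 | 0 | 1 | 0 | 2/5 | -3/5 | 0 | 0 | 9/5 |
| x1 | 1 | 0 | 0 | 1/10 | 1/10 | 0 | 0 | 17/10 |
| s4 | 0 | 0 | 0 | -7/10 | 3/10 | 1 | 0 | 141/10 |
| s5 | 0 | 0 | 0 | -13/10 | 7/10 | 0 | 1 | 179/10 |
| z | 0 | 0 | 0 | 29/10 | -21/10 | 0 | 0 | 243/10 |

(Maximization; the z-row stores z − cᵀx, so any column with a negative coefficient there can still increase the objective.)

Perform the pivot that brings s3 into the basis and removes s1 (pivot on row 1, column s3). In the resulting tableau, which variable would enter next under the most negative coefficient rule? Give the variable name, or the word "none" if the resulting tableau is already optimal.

Pivot element 7/5. New z-row = old z-row − (-21/10)·(row 1/(7/5)).
Updated z-row coefficients: x1: 0, x2: 0, s1: 3/2, s2: 1/2, s3: 0, s4: 0, s5: 0.
No coefficient is strictly negative; the tableau after this pivot is optimal.

none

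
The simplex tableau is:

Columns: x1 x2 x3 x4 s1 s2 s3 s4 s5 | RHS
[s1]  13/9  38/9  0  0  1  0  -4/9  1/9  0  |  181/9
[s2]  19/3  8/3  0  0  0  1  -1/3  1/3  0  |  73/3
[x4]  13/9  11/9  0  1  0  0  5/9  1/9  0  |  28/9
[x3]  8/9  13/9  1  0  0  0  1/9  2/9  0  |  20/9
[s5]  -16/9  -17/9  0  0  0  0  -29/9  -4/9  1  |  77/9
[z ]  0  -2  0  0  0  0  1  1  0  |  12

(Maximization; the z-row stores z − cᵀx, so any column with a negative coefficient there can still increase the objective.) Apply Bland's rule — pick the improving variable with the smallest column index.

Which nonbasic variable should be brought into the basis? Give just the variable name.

Objective-row coefficients: x1: 0, x2: -2, x3: 0, x4: 0, s1: 0, s2: 0, s3: 1, s4: 1, s5: 0.
Improving columns: x2. Bland's rule picks the smallest column index → x2.

x2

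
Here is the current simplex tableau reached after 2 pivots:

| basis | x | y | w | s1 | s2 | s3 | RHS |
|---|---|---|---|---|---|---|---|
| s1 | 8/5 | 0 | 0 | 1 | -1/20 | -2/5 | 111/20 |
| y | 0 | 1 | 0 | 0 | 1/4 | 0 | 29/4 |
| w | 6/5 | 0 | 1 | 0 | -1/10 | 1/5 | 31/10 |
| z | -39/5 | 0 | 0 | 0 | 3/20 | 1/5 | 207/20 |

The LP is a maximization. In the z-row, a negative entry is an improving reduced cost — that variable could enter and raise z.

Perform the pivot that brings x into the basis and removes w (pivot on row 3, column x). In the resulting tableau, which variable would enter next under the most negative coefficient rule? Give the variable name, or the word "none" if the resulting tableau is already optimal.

Pivot element 6/5. New z-row = old z-row − (-39/5)·(row 3/(6/5)).
Updated z-row coefficients: x: 0, y: 0, w: 13/2, s1: 0, s2: -1/2, s3: 3/2.
The most negative is -1/2 in column s2, so s2 would enter next.

s2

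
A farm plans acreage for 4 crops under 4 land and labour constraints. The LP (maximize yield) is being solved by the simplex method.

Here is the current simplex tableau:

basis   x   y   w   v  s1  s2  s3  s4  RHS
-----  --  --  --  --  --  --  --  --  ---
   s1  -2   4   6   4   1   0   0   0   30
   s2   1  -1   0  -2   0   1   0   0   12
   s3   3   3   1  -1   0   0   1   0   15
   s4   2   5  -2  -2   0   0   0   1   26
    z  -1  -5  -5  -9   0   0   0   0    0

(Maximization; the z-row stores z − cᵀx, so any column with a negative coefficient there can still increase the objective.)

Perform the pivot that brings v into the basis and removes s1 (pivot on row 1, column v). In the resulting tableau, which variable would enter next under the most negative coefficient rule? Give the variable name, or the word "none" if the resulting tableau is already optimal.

Pivot element 4. New z-row = old z-row − (-9)·(row 1/4).
Updated z-row coefficients: x: -11/2, y: 4, w: 17/2, v: 0, s1: 9/4, s2: 0, s3: 0, s4: 0.
The most negative is -11/2 in column x, so x would enter next.

x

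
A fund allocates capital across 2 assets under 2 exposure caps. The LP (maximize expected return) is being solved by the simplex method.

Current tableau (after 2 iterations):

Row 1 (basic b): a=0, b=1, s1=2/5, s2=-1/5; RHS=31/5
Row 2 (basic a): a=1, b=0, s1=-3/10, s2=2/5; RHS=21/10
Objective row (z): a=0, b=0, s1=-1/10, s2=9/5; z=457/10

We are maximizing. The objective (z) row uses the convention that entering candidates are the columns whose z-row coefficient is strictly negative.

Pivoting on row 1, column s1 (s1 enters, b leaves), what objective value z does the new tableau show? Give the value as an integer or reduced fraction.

189/4

Minimum ratio for s1: (31/5)/(2/5) = 31/2.
z changes by −(z-row coeff of s1)·ratio = −(-1/10)·(31/2) = 31/20.
New z = 457/10 + (31/20) = 189/4.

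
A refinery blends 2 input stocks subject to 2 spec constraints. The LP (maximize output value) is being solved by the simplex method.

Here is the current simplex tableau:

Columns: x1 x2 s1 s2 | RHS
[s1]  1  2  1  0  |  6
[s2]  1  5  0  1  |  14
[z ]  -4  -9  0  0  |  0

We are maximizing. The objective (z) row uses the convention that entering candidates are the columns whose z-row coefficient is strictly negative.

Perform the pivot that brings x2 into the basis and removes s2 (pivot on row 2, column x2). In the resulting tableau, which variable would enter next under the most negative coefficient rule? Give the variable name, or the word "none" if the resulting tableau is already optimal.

Pivot element 5. New z-row = old z-row − (-9)·(row 2/5).
Updated z-row coefficients: x1: -11/5, x2: 0, s1: 0, s2: 9/5.
The most negative is -11/5 in column x1, so x1 would enter next.

x1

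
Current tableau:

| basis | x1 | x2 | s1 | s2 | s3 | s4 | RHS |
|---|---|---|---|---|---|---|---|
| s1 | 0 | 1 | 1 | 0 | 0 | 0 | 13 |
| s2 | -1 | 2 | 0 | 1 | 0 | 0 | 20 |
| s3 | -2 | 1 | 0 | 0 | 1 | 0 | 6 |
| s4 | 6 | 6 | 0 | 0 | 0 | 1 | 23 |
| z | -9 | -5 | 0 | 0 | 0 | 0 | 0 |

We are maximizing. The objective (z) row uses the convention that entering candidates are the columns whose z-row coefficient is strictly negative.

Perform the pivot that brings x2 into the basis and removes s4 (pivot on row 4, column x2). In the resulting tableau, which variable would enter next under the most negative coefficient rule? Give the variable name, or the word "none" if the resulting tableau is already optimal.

Pivot element 6. New z-row = old z-row − (-5)·(row 4/6).
Updated z-row coefficients: x1: -4, x2: 0, s1: 0, s2: 0, s3: 0, s4: 5/6.
The most negative is -4 in column x1, so x1 would enter next.

x1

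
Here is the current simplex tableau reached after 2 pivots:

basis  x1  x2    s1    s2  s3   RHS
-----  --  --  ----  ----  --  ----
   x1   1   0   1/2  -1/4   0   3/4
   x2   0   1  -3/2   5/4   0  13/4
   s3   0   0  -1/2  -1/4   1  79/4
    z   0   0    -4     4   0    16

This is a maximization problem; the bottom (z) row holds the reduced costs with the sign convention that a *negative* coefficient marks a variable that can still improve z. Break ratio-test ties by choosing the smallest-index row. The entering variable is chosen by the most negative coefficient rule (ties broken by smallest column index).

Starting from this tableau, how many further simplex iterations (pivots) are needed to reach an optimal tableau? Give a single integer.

1

pivot: s1 in, x1 out → z = 22
No improving column remains; optimal.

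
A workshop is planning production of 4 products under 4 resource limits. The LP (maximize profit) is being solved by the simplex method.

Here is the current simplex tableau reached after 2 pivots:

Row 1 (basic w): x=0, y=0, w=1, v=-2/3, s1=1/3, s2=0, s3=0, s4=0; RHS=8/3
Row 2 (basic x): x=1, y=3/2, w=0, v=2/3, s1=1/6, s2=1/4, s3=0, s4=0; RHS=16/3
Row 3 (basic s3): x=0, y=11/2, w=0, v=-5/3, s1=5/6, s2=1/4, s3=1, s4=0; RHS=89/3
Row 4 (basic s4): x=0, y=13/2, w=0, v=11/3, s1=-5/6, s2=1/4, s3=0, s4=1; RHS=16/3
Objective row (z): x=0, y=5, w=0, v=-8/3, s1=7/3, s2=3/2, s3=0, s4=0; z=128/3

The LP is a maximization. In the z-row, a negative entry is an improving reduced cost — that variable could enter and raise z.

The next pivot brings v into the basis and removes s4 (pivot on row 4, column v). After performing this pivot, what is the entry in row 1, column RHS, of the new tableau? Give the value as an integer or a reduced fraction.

Pivot element is row 4, column v: 11/3.
Normalize row 4: new (row 4, RHS) = (16/3)/(11/3) = 16/11.
row 1 ← row 1 − (-2/3)·(new row 4): 8/3 − (-2/3)·(16/11) = 40/11.

40/11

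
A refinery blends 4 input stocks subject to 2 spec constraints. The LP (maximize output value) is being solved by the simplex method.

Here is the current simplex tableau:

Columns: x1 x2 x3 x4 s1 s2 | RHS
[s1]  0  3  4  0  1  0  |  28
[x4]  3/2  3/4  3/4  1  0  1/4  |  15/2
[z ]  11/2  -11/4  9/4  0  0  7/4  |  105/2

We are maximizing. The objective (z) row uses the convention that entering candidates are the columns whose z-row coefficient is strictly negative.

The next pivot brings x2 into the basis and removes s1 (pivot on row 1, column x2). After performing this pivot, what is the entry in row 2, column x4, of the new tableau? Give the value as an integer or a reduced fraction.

1

Pivot element is row 1, column x2: 3.
Normalize row 1: new (row 1, x4) = 0/3 = 0.
row 2 ← row 2 − (3/4)·(new row 1): 1 − (3/4)·0 = 1.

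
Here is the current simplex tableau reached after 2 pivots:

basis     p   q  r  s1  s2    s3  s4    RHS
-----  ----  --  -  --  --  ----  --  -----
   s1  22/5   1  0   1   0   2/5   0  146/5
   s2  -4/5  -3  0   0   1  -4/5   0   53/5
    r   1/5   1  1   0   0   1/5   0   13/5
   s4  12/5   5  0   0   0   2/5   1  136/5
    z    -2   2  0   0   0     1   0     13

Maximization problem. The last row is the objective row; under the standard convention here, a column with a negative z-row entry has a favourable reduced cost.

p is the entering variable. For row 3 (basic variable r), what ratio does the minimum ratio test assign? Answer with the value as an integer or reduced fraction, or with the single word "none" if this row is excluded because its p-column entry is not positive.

Ratio = RHS / (p entry) = (13/5) / (1/5) = 13.

13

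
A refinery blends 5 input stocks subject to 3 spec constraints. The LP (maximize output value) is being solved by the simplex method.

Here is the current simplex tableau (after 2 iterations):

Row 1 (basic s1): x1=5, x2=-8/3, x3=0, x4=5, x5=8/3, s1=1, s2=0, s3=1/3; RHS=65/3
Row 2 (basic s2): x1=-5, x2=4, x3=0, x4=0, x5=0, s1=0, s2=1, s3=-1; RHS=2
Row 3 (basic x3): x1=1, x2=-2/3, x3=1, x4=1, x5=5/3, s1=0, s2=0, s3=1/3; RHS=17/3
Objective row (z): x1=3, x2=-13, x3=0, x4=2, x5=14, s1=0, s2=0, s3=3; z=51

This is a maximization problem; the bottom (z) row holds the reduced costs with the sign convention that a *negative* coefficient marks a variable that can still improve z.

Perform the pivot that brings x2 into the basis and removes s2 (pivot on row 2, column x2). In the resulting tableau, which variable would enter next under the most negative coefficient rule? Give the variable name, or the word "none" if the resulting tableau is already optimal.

Pivot element 4. New z-row = old z-row − (-13)·(row 2/4).
Updated z-row coefficients: x1: -53/4, x2: 0, x3: 0, x4: 2, x5: 14, s1: 0, s2: 13/4, s3: -1/4.
The most negative is -53/4 in column x1, so x1 would enter next.

x1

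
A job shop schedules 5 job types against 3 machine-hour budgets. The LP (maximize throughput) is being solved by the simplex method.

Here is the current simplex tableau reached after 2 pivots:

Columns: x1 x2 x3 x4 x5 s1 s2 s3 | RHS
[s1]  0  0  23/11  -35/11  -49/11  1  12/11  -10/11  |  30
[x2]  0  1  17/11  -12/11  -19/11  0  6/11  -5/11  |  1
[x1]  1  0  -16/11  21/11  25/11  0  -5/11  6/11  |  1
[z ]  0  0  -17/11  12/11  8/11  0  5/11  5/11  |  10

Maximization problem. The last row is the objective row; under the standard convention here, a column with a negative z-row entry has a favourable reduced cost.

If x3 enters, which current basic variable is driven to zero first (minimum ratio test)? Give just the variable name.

x2

Ratios: row 1 (s1): 30/(23/11) = 330/23; row 2 (x2): 1/(17/11) = 11/17; row 3 (x1): entry -16/11 ≤ 0, skip.
Minimum ratio 11/17 is in the x2 row, so x2 leaves.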